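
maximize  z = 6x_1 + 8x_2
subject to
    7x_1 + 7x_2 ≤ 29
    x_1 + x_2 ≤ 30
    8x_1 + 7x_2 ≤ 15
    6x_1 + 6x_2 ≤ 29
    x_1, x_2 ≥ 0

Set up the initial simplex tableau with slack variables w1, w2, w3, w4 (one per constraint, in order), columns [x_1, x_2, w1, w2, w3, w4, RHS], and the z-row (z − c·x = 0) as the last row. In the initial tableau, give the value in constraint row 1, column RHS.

The RHS of constraint 1 is b_1 = 29.

29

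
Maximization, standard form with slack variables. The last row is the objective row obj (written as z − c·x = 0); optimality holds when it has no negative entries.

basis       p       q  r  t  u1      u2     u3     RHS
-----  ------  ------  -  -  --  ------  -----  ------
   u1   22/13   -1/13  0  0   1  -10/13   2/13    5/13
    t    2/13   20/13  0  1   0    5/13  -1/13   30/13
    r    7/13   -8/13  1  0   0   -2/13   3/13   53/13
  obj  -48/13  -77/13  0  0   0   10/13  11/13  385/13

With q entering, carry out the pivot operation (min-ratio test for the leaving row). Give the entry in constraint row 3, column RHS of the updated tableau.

5

Ratio test on column q — row 1: entry -1/13 ≤ 0; row 2: (30/13)/(20/13) = 3/2; row 3: entry -8/13 ≤ 0. Minimum is 3/2 at row 2 (t leaves); pivot element 20/13.
Divide row 2 by 20/13; eliminate column q from the other rows.
Row 3 update in column RHS: 53/13 − (-8/13)·(3/2) = 5.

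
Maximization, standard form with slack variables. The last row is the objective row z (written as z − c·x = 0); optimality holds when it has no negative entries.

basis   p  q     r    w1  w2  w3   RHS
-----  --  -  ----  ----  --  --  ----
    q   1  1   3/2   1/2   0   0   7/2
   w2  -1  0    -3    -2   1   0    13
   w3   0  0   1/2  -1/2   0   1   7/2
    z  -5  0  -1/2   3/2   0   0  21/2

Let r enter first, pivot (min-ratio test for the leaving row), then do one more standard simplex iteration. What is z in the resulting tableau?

28

Ratio test on column r — row 1: (7/2)/(3/2) = 7/3; row 2: entry -3 ≤ 0; row 3: (7/2)/(1/2) = 7. Minimum is 7/3 at row 1 (q leaves); pivot element 3/2.
Pivot on row 1; the z-row RHS becomes 21/2 − (-1/2)·(7/3) = 35/3.
Next entering variable (most negative z-row entry -14/3): p.
Ratio test on column p — row 1: (7/3)/(2/3) = 7/2; row 2: 20/1 = 20; row 3: entry -1/3 ≤ 0. Minimum is 7/2 at row 1 (r leaves); pivot element 2/3.
After the second pivot the z-row RHS is 35/3 − (-14/3)·(7/2) = 28.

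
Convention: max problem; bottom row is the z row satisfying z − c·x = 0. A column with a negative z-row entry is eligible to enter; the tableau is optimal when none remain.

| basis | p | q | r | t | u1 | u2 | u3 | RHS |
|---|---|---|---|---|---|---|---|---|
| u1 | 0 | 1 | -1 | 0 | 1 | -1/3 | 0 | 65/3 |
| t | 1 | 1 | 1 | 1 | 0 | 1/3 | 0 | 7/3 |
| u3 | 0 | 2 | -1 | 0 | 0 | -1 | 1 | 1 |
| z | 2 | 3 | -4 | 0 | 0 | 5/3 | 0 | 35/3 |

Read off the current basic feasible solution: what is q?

q is not in the basis, so in the current basic feasible solution q = 0.

0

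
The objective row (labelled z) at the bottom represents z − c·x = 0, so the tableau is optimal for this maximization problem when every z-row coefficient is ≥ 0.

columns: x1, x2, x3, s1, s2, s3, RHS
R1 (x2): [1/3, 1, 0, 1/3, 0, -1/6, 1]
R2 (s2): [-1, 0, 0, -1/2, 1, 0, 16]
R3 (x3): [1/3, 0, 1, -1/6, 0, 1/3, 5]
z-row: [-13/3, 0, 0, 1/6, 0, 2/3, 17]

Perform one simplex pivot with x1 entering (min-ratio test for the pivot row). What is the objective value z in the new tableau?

30

Ratio test on column x1 — row 1: 1/(1/3) = 3; row 2: entry -1 ≤ 0; row 3: 5/(1/3) = 15. Minimum is 3 at row 1 (x2 leaves); pivot element 1/3.
Pivot on row 1; the z-row RHS becomes 17 − (-13/3)·3 = 30.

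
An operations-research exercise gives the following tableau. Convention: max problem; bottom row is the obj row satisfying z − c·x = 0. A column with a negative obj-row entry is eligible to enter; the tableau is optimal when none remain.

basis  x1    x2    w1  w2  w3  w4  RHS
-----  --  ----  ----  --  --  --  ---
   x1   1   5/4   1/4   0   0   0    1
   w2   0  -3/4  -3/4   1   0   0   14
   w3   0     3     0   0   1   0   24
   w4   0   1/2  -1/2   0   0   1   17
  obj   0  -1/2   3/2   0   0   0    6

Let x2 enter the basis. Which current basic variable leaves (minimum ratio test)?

Column x2 entries and ratios — x1: 1/(5/4) = 4/5; w2: -3/4 ≤ 0, skip; w3: 24/3 = 8; w4: 17/(1/2) = 34.
Smallest ratio is 4/5 in the row of x1, so x1 leaves.

x1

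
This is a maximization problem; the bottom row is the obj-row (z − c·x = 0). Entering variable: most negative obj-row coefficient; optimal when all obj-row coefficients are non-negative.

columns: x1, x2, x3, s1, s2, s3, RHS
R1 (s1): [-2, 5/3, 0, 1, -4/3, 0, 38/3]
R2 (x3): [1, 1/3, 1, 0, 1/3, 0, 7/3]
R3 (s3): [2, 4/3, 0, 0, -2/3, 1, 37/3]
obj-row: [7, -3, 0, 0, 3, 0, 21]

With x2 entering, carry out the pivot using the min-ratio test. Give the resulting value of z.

42

Ratio test on column x2 — row 1: (38/3)/(5/3) = 38/5; row 2: (7/3)/(1/3) = 7; row 3: (37/3)/(4/3) = 37/4. Minimum is 7 at row 2 (x3 leaves); pivot element 1/3.
Pivot on row 2; the obj-row RHS becomes 21 − (-3)·7 = 42.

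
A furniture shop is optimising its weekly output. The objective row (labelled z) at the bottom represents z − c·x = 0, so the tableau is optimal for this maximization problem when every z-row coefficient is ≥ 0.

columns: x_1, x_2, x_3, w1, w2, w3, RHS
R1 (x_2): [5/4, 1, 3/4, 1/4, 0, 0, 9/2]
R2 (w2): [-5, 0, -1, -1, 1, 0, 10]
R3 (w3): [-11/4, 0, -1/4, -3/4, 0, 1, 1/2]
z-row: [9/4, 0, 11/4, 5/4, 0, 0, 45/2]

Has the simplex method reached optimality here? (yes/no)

yes

Every z-row coefficient is ≥ 0, so the tableau is optimal.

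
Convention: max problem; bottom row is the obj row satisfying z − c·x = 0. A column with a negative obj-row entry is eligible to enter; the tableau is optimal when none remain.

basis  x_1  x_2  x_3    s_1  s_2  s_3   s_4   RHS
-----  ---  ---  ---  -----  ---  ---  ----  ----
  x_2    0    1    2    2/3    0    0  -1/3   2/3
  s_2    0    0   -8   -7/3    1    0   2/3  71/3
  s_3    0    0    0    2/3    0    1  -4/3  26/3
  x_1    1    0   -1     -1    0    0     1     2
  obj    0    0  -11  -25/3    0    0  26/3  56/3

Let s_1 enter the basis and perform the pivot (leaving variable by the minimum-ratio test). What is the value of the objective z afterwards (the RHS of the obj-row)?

Ratio test on column s_1 — row 1: (2/3)/(2/3) = 1; row 2: entry -7/3 ≤ 0; row 3: (26/3)/(2/3) = 13; row 4: entry -1 ≤ 0. Minimum is 1 at row 1 (x_2 leaves); pivot element 2/3.
Pivot on row 1; the obj-row RHS becomes 56/3 − (-25/3)·1 = 27.

27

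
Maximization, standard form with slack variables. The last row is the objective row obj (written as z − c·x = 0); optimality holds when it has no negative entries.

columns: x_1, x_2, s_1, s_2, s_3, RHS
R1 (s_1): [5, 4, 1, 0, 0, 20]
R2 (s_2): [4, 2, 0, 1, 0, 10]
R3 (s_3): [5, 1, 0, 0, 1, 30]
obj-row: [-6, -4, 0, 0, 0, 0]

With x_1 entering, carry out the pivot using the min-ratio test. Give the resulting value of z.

15

Ratio test on column x_1 — row 1: 20/5 = 4; row 2: 10/4 = 5/2; row 3: 30/5 = 6. Minimum is 5/2 at row 2 (s_2 leaves); pivot element 4.
Pivot on row 2; the obj-row RHS becomes 0 − (-6)·(5/2) = 15.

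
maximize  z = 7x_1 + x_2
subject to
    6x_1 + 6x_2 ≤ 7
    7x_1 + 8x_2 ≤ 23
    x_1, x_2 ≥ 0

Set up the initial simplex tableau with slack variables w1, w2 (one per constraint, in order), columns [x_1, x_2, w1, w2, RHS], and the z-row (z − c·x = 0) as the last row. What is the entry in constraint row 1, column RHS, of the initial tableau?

The RHS of constraint 1 is b_1 = 7.

7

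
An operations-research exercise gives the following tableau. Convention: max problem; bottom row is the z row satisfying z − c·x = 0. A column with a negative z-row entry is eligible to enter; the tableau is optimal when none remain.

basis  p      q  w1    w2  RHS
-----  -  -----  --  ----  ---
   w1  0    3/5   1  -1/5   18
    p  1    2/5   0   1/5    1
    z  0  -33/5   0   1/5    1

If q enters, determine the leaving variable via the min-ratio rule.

Column q entries and ratios — w1: 18/(3/5) = 30; p: 1/(2/5) = 5/2.
Smallest ratio is 5/2 in the row of p, so p leaves.

p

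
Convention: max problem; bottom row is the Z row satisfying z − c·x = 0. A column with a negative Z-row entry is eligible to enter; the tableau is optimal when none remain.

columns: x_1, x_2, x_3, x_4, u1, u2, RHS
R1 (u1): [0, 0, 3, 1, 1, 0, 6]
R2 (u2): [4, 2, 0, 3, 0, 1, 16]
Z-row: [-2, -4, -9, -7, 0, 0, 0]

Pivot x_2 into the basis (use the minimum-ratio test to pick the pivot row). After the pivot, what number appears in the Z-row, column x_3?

Ratio test on column x_2 — row 1: entry 0 ≤ 0; row 2: 16/2 = 8. Minimum is 8 at row 2 (u2 leaves); pivot element 2.
Divide row 2 by 2; eliminate column x_2 from the other rows.
Z-row update in column x_3: -9 − (-4)·0 = -9.

-9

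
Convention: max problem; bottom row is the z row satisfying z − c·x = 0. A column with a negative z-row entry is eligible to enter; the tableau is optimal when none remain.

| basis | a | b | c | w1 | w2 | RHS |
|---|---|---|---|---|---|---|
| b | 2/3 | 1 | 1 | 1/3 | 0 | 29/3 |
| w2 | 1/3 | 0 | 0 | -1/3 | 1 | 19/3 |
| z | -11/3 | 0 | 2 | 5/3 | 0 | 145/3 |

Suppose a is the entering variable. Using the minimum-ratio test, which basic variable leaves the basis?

Column a entries and ratios — b: (29/3)/(2/3) = 29/2; w2: (19/3)/(1/3) = 19.
Smallest ratio is 29/2 in the row of b, so b leaves.

b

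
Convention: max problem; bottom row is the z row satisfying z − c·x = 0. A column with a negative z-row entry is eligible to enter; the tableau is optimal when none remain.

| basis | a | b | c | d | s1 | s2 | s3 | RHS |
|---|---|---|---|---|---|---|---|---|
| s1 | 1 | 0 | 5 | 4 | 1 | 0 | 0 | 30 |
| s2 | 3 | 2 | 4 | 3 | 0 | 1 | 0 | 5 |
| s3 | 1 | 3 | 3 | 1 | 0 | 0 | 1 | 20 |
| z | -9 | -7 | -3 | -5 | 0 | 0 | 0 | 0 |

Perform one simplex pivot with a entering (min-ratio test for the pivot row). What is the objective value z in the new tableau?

15

Ratio test on column a — row 1: 30/1 = 30; row 2: 5/3 = 5/3; row 3: 20/1 = 20. Minimum is 5/3 at row 2 (s2 leaves); pivot element 3.
Pivot on row 2; the z-row RHS becomes 0 − (-9)·(5/3) = 15.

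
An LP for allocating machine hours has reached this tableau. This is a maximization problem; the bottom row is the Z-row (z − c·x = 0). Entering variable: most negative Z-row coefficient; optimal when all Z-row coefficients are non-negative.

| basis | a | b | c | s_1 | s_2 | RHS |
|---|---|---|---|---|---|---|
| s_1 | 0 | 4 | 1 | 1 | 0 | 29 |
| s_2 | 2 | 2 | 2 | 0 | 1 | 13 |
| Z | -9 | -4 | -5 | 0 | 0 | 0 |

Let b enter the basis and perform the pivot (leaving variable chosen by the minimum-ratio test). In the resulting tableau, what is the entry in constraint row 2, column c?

1

Ratio test on column b — row 1: 29/4 = 29/4; row 2: 13/2 = 13/2. Minimum is 13/2 at row 2 (s_2 leaves); pivot element 2.
Divide row 2 by 2; eliminate column b from the other rows.
In the new row 2, the c entry is the old entry divided by the pivot: 2/2 = 1.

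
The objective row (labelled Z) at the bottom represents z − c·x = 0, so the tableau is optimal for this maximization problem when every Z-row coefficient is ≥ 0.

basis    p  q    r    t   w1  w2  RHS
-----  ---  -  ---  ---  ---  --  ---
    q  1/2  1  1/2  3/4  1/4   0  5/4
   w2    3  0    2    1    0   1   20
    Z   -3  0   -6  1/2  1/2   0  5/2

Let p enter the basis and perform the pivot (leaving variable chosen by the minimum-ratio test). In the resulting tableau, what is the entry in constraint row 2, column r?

-1

Ratio test on column p — row 1: (5/4)/(1/2) = 5/2; row 2: 20/3 = 20/3. Minimum is 5/2 at row 1 (q leaves); pivot element 1/2.
Divide row 1 by 1/2; eliminate column p from the other rows.
Row 2 update in column r: 2 − 3·1 = -1.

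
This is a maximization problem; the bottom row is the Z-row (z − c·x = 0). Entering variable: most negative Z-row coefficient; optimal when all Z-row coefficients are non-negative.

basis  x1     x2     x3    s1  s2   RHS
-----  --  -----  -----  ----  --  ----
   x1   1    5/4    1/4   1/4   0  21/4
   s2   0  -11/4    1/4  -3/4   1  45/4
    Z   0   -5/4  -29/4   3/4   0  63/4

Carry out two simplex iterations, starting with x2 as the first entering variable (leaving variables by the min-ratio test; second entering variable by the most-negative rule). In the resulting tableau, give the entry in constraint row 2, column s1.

Ratio test on column x2 — row 1: (21/4)/(5/4) = 21/5; row 2: entry -11/4 ≤ 0. Minimum is 21/5 at row 1 (x1 leaves); pivot element 5/4.
Divide row 1 by 5/4; eliminate column x2 from the other rows.
Second iteration: most negative Z-row entry is -7 in column x3, so x3 enters.
Ratio test on column x3 — row 1: (21/5)/(1/5) = 21; row 2: (114/5)/(4/5) = 57/2. Minimum is 21 at row 1 (x2 leaves); pivot element 1/5.
Divide row 1 by 1/5; eliminate column x3 from the other rows.
After both pivots, the entry at constraint row 2, column s1 is -1.

-1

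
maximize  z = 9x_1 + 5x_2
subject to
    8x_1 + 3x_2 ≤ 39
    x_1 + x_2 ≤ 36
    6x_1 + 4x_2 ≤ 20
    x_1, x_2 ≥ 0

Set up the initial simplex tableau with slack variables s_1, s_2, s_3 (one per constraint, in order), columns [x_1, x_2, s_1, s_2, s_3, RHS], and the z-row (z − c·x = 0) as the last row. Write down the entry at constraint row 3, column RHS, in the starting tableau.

The RHS of constraint 3 is b_3 = 20.

20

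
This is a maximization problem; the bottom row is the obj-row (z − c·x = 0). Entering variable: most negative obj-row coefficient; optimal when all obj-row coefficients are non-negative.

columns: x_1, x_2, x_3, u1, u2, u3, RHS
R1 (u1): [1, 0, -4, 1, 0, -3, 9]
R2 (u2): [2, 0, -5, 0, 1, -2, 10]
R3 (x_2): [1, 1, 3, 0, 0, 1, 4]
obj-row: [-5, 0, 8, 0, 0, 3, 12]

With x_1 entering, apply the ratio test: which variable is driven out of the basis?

x_2

Column x_1 entries and ratios — u1: 9/1 = 9; u2: 10/2 = 5; x_2: 4/1 = 4.
Smallest ratio is 4 in the row of x_2, so x_2 leaves.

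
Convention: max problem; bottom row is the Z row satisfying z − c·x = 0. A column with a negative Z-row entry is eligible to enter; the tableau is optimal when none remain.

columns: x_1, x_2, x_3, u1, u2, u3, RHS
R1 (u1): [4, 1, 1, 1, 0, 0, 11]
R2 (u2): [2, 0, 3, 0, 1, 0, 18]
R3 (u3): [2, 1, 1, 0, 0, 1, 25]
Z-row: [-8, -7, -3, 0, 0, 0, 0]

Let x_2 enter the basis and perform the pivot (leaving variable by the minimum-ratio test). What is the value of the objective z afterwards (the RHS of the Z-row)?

Ratio test on column x_2 — row 1: 11/1 = 11; row 2: entry 0 ≤ 0; row 3: 25/1 = 25. Minimum is 11 at row 1 (u1 leaves); pivot element 1.
Pivot on row 1; the Z-row RHS becomes 0 − (-7)·11 = 77.

77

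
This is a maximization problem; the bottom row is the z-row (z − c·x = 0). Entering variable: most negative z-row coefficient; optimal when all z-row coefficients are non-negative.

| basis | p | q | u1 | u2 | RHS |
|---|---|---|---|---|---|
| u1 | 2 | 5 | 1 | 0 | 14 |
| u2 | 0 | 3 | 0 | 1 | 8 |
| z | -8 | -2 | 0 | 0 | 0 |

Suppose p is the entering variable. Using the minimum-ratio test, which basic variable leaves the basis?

Column p entries and ratios — u1: 14/2 = 7; u2: 0 ≤ 0, skip.
Smallest ratio is 7 in the row of u1, so u1 leaves.

u1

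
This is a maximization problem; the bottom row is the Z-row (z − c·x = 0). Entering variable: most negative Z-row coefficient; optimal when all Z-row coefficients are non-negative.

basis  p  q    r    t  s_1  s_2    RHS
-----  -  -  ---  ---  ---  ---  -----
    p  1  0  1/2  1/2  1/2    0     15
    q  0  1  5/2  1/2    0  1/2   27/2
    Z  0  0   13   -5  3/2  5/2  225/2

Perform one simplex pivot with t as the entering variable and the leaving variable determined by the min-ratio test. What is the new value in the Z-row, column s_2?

Ratio test on column t — row 1: 15/(1/2) = 30; row 2: (27/2)/(1/2) = 27. Minimum is 27 at row 2 (q leaves); pivot element 1/2.
Divide row 2 by 1/2; eliminate column t from the other rows.
Z-row update in column s_2: 5/2 − (-5)·1 = 15/2.

15/2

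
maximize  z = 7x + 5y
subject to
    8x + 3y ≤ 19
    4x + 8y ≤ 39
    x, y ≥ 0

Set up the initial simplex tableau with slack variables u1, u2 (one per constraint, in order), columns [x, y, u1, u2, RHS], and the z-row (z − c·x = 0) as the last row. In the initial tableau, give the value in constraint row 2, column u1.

Slack u1 belongs to constraint 1; its column is the unit vector e_1, so the entry in row 2 is 0.

0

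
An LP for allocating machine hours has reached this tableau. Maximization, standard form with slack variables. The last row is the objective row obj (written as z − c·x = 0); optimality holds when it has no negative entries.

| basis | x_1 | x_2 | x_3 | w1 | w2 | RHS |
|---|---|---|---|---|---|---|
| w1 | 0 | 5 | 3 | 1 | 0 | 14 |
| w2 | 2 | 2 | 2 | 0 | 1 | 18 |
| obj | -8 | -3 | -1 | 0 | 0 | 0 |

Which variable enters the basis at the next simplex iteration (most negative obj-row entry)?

x_1

Negative obj-row entries: x_1: -8, x_2: -3, x_3: -1.
The most negative is -8 in column x_1, so x_1 enters.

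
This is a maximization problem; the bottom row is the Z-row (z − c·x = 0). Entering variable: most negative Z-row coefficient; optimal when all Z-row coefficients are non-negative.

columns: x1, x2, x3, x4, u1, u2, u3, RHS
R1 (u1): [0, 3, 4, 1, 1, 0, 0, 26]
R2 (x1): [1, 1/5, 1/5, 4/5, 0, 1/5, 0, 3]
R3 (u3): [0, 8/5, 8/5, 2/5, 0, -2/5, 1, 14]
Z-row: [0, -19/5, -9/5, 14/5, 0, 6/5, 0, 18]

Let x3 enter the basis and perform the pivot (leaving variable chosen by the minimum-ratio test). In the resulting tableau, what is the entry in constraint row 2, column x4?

3/4

Ratio test on column x3 — row 1: 26/4 = 13/2; row 2: 3/(1/5) = 15; row 3: 14/(8/5) = 35/4. Minimum is 13/2 at row 1 (u1 leaves); pivot element 4.
Divide row 1 by 4; eliminate column x3 from the other rows.
Row 2 update in column x4: 4/5 − (1/5)·(1/4) = 3/4.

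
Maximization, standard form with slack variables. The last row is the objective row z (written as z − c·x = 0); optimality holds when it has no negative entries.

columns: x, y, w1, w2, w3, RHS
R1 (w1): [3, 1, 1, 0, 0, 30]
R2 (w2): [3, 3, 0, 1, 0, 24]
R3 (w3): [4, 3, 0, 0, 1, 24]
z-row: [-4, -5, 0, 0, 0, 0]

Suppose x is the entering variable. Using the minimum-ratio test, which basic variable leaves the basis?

w3

Column x entries and ratios — w1: 30/3 = 10; w2: 24/3 = 8; w3: 24/4 = 6.
Smallest ratio is 6 in the row of w3, so w3 leaves.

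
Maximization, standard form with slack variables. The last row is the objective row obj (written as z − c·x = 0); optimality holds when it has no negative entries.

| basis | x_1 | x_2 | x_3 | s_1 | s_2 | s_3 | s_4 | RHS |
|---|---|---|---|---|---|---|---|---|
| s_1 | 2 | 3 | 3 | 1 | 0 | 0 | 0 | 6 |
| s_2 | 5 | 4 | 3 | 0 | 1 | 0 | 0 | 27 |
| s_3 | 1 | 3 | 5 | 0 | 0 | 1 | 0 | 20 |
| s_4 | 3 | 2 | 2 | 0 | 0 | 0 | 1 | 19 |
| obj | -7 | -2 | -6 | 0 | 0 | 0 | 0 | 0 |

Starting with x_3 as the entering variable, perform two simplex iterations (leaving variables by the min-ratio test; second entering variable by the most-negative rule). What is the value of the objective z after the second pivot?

21

Ratio test on column x_3 — row 1: 6/3 = 2; row 2: 27/3 = 9; row 3: 20/5 = 4; row 4: 19/2 = 19/2. Minimum is 2 at row 1 (s_1 leaves); pivot element 3.
Pivot on row 1; the obj-row RHS becomes 0 − (-6)·2 = 12.
Next entering variable (most negative obj-row entry -3): x_1.
Ratio test on column x_1 — row 1: 2/(2/3) = 3; row 2: 21/3 = 7; row 3: entry -7/3 ≤ 0; row 4: 15/(5/3) = 9. Minimum is 3 at row 1 (x_3 leaves); pivot element 2/3.
After the second pivot the obj-row RHS is 12 − (-3)·3 = 21.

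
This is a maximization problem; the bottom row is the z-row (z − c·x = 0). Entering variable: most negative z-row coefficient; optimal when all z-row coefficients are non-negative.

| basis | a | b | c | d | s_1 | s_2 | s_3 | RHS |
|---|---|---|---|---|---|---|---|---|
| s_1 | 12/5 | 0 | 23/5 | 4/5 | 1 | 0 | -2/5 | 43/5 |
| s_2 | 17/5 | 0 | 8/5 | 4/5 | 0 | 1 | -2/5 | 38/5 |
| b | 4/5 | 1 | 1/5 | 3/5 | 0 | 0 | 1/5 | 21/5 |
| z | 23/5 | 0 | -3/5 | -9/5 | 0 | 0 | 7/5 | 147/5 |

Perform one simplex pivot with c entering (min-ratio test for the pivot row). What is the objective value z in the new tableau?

702/23

Ratio test on column c — row 1: (43/5)/(23/5) = 43/23; row 2: (38/5)/(8/5) = 19/4; row 3: (21/5)/(1/5) = 21. Minimum is 43/23 at row 1 (s_1 leaves); pivot element 23/5.
Pivot on row 1; the z-row RHS becomes 147/5 − (-3/5)·(43/23) = 702/23.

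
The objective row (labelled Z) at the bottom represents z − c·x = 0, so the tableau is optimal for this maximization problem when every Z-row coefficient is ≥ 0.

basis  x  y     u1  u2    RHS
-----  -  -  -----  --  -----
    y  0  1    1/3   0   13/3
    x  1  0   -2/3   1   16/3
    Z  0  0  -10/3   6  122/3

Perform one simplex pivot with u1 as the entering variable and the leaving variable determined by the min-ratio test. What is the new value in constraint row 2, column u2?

Ratio test on column u1 — row 1: (13/3)/(1/3) = 13; row 2: entry -2/3 ≤ 0. Minimum is 13 at row 1 (y leaves); pivot element 1/3.
Divide row 1 by 1/3; eliminate column u1 from the other rows.
Row 2 update in column u2: 1 − (-2/3)·0 = 1.

1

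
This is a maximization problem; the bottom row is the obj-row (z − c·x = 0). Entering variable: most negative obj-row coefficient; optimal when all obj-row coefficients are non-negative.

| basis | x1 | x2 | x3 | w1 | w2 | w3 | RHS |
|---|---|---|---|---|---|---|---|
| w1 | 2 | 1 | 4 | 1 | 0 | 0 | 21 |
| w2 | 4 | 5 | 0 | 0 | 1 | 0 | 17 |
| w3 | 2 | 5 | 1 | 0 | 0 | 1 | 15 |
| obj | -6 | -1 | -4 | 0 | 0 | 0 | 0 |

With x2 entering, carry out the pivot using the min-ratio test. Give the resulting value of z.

Ratio test on column x2 — row 1: 21/1 = 21; row 2: 17/5 = 17/5; row 3: 15/5 = 3. Minimum is 3 at row 3 (w3 leaves); pivot element 5.
Pivot on row 3; the obj-row RHS becomes 0 − (-1)·3 = 3.

3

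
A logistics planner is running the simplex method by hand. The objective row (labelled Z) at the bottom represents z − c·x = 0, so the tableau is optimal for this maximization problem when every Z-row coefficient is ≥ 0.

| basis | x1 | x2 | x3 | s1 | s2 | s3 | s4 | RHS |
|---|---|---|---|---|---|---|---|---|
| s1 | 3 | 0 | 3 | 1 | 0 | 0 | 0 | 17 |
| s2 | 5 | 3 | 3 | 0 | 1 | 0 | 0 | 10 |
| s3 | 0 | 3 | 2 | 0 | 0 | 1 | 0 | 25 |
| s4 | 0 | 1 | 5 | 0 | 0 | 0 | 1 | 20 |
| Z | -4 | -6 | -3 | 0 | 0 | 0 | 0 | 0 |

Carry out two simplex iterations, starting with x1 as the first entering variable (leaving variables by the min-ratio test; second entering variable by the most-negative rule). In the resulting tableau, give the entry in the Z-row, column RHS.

Ratio test on column x1 — row 1: 17/3 = 17/3; row 2: 10/5 = 2; row 3: entry 0 ≤ 0; row 4: entry 0 ≤ 0. Minimum is 2 at row 2 (s2 leaves); pivot element 5.
Divide row 2 by 5; eliminate column x1 from the other rows.
Second iteration: most negative Z-row entry is -18/5 in column x2, so x2 enters.
Ratio test on column x2 — row 1: entry -9/5 ≤ 0; row 2: 2/(3/5) = 10/3; row 3: 25/3 = 25/3; row 4: 20/1 = 20. Minimum is 10/3 at row 2 (x1 leaves); pivot element 3/5.
Divide row 2 by 3/5; eliminate column x2 from the other rows.
After both pivots, the entry at the Z-row, column RHS is 20.

20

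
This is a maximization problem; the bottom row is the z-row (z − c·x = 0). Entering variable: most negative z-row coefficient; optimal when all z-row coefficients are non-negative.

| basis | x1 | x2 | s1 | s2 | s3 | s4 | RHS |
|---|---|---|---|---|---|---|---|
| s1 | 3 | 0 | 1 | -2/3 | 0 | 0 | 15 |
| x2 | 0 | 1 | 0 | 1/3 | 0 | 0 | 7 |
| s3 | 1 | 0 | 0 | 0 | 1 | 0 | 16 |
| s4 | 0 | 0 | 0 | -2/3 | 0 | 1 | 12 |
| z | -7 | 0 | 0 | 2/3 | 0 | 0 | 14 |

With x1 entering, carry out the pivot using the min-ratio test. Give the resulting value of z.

Ratio test on column x1 — row 1: 15/3 = 5; row 2: entry 0 ≤ 0; row 3: 16/1 = 16; row 4: entry 0 ≤ 0. Minimum is 5 at row 1 (s1 leaves); pivot element 3.
Pivot on row 1; the z-row RHS becomes 14 − (-7)·5 = 49.

49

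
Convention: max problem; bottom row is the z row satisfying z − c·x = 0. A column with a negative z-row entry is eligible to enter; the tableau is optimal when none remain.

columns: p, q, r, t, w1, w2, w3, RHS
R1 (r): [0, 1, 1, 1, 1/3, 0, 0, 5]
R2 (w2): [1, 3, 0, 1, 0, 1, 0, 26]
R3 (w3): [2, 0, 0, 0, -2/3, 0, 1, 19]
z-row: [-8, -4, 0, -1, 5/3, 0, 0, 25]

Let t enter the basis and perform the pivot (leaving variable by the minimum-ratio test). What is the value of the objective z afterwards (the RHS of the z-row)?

Ratio test on column t — row 1: 5/1 = 5; row 2: 26/1 = 26; row 3: entry 0 ≤ 0. Minimum is 5 at row 1 (r leaves); pivot element 1.
Pivot on row 1; the z-row RHS becomes 25 − (-1)·5 = 30.

30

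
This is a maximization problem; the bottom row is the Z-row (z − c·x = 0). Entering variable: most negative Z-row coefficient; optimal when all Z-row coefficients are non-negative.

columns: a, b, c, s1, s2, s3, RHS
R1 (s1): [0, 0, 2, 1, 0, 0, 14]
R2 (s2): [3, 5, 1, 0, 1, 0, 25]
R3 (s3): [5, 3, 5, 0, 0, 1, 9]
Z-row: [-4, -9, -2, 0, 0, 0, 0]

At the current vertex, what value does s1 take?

14

s1 is basic (row 1); its value is the RHS of that row, 14.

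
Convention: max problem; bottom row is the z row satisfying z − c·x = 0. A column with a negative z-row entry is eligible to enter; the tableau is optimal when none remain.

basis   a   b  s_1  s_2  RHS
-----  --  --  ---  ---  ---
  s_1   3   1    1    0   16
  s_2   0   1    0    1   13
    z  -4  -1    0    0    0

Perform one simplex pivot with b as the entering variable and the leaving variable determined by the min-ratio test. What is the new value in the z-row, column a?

Ratio test on column b — row 1: 16/1 = 16; row 2: 13/1 = 13. Minimum is 13 at row 2 (s_2 leaves); pivot element 1.
Divide row 2 by 1; eliminate column b from the other rows.
z-row update in column a: -4 − (-1)·0 = -4.

-4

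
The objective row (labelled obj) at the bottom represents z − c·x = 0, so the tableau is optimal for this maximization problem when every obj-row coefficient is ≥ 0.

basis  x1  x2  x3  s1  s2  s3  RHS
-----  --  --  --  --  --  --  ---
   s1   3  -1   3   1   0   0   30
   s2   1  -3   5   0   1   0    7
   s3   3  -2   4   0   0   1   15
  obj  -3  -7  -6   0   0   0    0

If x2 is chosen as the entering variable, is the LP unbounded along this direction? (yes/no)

yes

Every constraint-row entry in column x2 is ≤ 0, so increasing x2 is unbounded.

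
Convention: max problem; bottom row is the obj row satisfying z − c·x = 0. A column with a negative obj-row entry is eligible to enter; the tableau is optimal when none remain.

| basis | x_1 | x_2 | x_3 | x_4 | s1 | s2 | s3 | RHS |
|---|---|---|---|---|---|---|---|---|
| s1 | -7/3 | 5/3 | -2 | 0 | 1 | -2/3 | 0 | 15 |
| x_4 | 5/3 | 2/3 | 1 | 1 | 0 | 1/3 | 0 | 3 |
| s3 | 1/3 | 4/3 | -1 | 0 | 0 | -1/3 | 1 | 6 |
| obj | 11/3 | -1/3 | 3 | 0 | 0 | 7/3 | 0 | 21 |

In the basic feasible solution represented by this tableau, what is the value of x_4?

3

x_4 is basic (row 2); its value is the RHS of that row, 3.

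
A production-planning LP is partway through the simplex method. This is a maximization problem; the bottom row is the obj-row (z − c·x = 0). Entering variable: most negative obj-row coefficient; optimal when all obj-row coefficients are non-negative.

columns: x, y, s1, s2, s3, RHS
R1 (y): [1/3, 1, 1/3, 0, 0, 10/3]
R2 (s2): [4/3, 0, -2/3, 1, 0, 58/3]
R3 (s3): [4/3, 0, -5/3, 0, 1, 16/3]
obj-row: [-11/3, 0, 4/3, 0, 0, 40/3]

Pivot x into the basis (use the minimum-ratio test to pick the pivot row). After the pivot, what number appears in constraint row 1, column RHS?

2

Ratio test on column x — row 1: (10/3)/(1/3) = 10; row 2: (58/3)/(4/3) = 29/2; row 3: (16/3)/(4/3) = 4. Minimum is 4 at row 3 (s3 leaves); pivot element 4/3.
Divide row 3 by 4/3; eliminate column x from the other rows.
Row 1 update in column RHS: 10/3 − (1/3)·4 = 2.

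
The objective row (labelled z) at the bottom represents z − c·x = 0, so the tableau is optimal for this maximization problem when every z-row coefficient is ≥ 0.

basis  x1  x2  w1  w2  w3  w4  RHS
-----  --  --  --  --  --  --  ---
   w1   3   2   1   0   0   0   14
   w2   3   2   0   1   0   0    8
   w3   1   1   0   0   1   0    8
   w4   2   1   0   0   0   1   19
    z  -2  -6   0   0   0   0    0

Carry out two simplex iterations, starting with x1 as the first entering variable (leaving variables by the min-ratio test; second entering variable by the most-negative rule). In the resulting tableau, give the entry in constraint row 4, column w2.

-1/2

Ratio test on column x1 — row 1: 14/3 = 14/3; row 2: 8/3 = 8/3; row 3: 8/1 = 8; row 4: 19/2 = 19/2. Minimum is 8/3 at row 2 (w2 leaves); pivot element 3.
Divide row 2 by 3; eliminate column x1 from the other rows.
Second iteration: most negative z-row entry is -14/3 in column x2, so x2 enters.
Ratio test on column x2 — row 1: entry 0 ≤ 0; row 2: (8/3)/(2/3) = 4; row 3: (16/3)/(1/3) = 16; row 4: entry -1/3 ≤ 0. Minimum is 4 at row 2 (x1 leaves); pivot element 2/3.
Divide row 2 by 2/3; eliminate column x2 from the other rows.
After both pivots, the entry at constraint row 4, column w2 is -1/2.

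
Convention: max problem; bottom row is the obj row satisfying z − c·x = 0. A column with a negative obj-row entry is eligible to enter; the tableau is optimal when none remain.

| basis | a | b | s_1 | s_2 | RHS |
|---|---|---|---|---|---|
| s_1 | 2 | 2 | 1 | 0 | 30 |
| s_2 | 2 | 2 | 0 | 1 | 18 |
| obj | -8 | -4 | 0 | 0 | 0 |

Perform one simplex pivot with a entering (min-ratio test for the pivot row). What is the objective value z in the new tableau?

72

Ratio test on column a — row 1: 30/2 = 15; row 2: 18/2 = 9. Minimum is 9 at row 2 (s_2 leaves); pivot element 2.
Pivot on row 2; the obj-row RHS becomes 0 − (-8)·9 = 72.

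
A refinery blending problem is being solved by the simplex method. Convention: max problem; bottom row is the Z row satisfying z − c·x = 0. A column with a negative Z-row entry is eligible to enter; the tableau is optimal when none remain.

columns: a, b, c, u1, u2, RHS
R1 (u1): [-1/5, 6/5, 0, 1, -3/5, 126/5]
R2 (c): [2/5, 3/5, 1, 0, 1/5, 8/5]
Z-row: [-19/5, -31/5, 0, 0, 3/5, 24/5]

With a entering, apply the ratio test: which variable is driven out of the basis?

Column a entries and ratios — u1: -1/5 ≤ 0, skip; c: (8/5)/(2/5) = 4.
Smallest ratio is 4 in the row of c, so c leaves.

c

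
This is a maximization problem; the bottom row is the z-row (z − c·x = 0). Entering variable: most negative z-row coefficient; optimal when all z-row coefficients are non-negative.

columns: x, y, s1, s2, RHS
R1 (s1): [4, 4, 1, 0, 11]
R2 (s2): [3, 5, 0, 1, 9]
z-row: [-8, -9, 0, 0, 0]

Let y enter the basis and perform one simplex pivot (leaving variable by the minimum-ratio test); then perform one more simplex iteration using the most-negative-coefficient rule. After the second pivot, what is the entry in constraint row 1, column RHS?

Ratio test on column y — row 1: 11/4 = 11/4; row 2: 9/5 = 9/5. Minimum is 9/5 at row 2 (s2 leaves); pivot element 5.
Divide row 2 by 5; eliminate column y from the other rows.
Second iteration: most negative z-row entry is -13/5 in column x, so x enters.
Ratio test on column x — row 1: (19/5)/(8/5) = 19/8; row 2: (9/5)/(3/5) = 3. Minimum is 19/8 at row 1 (s1 leaves); pivot element 8/5.
Divide row 1 by 8/5; eliminate column x from the other rows.
After both pivots, the entry at constraint row 1, column RHS is 19/8.

19/8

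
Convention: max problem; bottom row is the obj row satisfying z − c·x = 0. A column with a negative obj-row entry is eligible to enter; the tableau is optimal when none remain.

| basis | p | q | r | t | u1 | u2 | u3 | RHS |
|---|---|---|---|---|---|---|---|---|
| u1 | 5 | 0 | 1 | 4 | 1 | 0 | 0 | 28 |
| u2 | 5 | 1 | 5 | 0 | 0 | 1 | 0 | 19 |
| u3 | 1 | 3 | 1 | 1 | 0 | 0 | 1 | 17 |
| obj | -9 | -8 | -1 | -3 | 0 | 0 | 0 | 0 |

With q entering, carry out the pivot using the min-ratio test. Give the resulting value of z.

Ratio test on column q — row 1: entry 0 ≤ 0; row 2: 19/1 = 19; row 3: 17/3 = 17/3. Minimum is 17/3 at row 3 (u3 leaves); pivot element 3.
Pivot on row 3; the obj-row RHS becomes 0 − (-8)·(17/3) = 136/3.

136/3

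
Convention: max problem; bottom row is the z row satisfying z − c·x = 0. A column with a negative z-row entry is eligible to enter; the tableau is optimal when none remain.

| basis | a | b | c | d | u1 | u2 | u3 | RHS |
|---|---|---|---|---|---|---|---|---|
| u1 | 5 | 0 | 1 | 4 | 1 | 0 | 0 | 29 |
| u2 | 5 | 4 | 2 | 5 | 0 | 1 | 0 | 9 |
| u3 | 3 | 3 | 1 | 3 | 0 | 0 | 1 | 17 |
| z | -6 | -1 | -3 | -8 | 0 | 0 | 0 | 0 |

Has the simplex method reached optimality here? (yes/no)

The z-row has a negative entry -8 in column d, so it is not optimal.

no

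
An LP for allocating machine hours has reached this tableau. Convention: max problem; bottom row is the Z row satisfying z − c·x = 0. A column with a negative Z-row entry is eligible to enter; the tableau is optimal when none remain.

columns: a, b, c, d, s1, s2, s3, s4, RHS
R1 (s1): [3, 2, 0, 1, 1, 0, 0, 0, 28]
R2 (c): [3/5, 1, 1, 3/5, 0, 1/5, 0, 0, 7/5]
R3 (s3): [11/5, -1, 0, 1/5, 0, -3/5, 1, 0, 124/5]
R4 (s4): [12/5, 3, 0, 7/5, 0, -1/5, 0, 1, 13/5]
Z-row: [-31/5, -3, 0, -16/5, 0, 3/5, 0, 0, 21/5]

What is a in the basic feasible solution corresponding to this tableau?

0

a is not in the basis, so in the current basic feasible solution a = 0.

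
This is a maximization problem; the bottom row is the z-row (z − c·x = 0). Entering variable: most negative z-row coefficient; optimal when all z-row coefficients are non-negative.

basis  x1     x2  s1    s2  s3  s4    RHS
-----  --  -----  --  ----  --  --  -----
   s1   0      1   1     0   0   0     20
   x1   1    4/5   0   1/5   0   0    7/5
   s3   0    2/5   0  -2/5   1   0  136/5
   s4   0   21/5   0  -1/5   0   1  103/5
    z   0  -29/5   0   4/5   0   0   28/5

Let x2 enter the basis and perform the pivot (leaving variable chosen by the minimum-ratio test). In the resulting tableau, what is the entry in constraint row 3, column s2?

-1/2

Ratio test on column x2 — row 1: 20/1 = 20; row 2: (7/5)/(4/5) = 7/4; row 3: (136/5)/(2/5) = 68; row 4: (103/5)/(21/5) = 103/21. Minimum is 7/4 at row 2 (x1 leaves); pivot element 4/5.
Divide row 2 by 4/5; eliminate column x2 from the other rows.
Row 3 update in column s2: -2/5 − (2/5)·(1/4) = -1/2.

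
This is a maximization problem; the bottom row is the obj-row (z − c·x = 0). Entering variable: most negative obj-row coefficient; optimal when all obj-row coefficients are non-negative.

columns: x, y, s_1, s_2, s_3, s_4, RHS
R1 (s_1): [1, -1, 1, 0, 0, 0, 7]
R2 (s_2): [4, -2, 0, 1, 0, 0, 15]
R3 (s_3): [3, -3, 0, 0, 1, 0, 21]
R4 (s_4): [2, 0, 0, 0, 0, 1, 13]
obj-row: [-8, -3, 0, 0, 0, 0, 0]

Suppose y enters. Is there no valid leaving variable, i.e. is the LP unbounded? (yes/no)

Every constraint-row entry in column y is ≤ 0, so increasing y is unbounded.

yes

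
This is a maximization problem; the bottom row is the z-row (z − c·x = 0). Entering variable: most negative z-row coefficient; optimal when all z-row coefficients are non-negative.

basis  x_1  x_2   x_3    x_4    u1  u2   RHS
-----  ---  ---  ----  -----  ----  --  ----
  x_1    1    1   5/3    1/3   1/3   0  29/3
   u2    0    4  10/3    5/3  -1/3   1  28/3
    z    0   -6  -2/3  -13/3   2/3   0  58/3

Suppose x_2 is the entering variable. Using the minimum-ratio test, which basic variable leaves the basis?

u2

Column x_2 entries and ratios — x_1: (29/3)/1 = 29/3; u2: (28/3)/4 = 7/3.
Smallest ratio is 7/3 in the row of u2, so u2 leaves.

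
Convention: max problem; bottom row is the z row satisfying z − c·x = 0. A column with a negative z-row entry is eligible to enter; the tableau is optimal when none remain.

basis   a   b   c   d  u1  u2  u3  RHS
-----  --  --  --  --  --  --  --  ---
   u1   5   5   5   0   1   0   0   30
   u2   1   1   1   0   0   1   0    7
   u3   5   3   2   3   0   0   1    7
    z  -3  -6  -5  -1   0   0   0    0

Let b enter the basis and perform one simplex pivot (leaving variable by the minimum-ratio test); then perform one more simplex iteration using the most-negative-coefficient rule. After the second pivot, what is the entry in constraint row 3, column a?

Ratio test on column b — row 1: 30/5 = 6; row 2: 7/1 = 7; row 3: 7/3 = 7/3. Minimum is 7/3 at row 3 (u3 leaves); pivot element 3.
Divide row 3 by 3; eliminate column b from the other rows.
Second iteration: most negative z-row entry is -1 in column c, so c enters.
Ratio test on column c — row 1: (55/3)/(5/3) = 11; row 2: (14/3)/(1/3) = 14; row 3: (7/3)/(2/3) = 7/2. Minimum is 7/2 at row 3 (b leaves); pivot element 2/3.
Divide row 3 by 2/3; eliminate column c from the other rows.
After both pivots, the entry at constraint row 3, column a is 5/2.

5/2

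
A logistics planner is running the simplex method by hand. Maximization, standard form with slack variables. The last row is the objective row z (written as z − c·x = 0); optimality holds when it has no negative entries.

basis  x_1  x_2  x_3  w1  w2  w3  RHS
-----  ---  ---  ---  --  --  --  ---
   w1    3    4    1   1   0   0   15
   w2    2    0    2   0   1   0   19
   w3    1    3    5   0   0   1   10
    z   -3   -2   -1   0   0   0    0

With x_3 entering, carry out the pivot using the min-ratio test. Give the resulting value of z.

Ratio test on column x_3 — row 1: 15/1 = 15; row 2: 19/2 = 19/2; row 3: 10/5 = 2. Minimum is 2 at row 3 (w3 leaves); pivot element 5.
Pivot on row 3; the z-row RHS becomes 0 − (-1)·2 = 2.

2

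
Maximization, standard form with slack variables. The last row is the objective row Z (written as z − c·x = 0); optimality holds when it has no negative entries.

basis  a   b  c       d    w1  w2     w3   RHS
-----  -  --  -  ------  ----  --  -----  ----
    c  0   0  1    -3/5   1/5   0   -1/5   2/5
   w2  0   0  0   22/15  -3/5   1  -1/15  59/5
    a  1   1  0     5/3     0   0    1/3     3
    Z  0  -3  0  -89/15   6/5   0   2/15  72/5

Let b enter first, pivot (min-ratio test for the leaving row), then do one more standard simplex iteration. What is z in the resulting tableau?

Ratio test on column b — row 1: entry 0 ≤ 0; row 2: entry 0 ≤ 0; row 3: 3/1 = 3. Minimum is 3 at row 3 (a leaves); pivot element 1.
Pivot on row 3; the Z-row RHS becomes 72/5 − (-3)·3 = 117/5.
Next entering variable (most negative Z-row entry -14/15): d.
Ratio test on column d — row 1: entry -3/5 ≤ 0; row 2: (59/5)/(22/15) = 177/22; row 3: 3/(5/3) = 9/5. Minimum is 9/5 at row 3 (b leaves); pivot element 5/3.
After the second pivot the Z-row RHS is 117/5 − (-14/15)·(9/5) = 627/25.

627/25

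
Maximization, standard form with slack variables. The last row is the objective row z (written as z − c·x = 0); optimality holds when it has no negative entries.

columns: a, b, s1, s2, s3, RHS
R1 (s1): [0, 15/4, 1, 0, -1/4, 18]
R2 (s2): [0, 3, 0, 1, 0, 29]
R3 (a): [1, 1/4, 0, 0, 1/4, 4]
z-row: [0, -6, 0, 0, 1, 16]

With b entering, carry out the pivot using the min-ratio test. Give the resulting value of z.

224/5

Ratio test on column b — row 1: 18/(15/4) = 24/5; row 2: 29/3 = 29/3; row 3: 4/(1/4) = 16. Minimum is 24/5 at row 1 (s1 leaves); pivot element 15/4.
Pivot on row 1; the z-row RHS becomes 16 − (-6)·(24/5) = 224/5.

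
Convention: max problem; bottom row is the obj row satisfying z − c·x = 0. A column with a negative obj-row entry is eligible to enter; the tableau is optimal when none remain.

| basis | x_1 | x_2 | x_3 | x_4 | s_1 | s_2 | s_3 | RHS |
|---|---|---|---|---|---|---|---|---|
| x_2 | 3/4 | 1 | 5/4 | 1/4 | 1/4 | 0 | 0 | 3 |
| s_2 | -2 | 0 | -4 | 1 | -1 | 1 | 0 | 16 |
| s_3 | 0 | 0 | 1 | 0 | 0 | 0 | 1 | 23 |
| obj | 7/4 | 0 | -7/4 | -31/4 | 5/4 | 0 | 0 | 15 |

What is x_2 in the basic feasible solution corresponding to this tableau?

3

x_2 is basic (row 1); its value is the RHS of that row, 3.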